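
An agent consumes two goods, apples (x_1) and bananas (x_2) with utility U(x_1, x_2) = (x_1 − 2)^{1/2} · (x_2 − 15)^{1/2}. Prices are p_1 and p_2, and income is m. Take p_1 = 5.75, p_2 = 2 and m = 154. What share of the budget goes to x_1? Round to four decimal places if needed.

After buying the subsistence bundle (2, 15), a share 0.5 of the remaining income goes to x_1: x_1* = 2 + 0.5·(m − 2p_1 − 15p_2)/p_1.
Discretionary income = 154 − 2·5.75 − 15·2 = 112.5; x_1* = 2 + 0.5·112.5/5.75 = 11.7826; x_2* = 15 + 0.5·112.5/2 = 43.125.
Expenditure on x_1: 5.75·11.7826 = 67.75; share = 0.4399.

share on x_1 = 0.4399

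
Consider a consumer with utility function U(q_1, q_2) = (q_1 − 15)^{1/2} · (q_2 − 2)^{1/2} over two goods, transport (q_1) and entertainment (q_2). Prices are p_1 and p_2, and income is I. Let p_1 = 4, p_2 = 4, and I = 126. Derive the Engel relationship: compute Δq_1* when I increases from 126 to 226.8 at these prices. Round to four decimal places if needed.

Δq_1* = 12.6

Let q_1' = q_1−15, q_2' = q_2−2. MRS = q_2'/q_1' = p_1/p_2.
Substituting into the budget: q_1* = 15 + 0.5·(I − 15·p_1 − 2·p_2)/p_1, and q_2* = 2 + 0.5·(…)/p_2.
Discretionary income = 126 − 15·4 − 2·4 = 58; q_1* = 15 + 0.5·58/4 = 22.25.
At I' = 226.8: q_1* = 34.85. Change: 34.85 − 22.25 = 12.6.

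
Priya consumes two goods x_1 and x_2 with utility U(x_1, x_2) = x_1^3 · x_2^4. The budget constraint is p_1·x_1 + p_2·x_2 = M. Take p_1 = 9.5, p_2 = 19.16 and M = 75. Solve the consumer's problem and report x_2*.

At p_1=9.5, p_2=19.16, M=75: x_2* = 4/7·75/19.16 = 2.2368.

x_2* = 2.2368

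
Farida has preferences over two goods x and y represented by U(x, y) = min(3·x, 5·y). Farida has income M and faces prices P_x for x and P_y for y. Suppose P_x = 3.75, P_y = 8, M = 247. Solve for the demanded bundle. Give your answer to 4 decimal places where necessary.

Leontief preferences: the optimum is at the kink where x/5 = y/3, i.e. y = (3/5)·x.
Budget: P_x·x + P_y·(3/5)·x = M, so (5·P_x + 3·P_y)·x = 5·M.
Demand: x*(P_x,P_y,M) = 5·M/(5·P_x + 3·P_y), y* = 3·M/(5·P_x + 3·P_y).
Here 5·3.75 + 3·8 = 42.75, giving x* = 28.8889 and y* = 17.3333.

x* = 28.8889, y* = 17.3333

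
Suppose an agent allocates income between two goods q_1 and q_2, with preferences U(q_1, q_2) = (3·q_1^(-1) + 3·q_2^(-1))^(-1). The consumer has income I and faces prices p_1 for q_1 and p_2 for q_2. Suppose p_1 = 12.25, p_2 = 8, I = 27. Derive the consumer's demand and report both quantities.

q_1* = 1.219, q_2* = 1.5084

From the CES first-order condition, (q_2/q_1)^(2) = p_1/p_2.
Solve for the ratio: q_2/q_1 = [p_1/p_2]^(0.5).
Substitute q_2 = (q_2/q_1)·q_1 into the budget: q_1* = I/(p_1 + p_2·(q_2/q_1)).
Numerically q_2/q_1 = 1.237437, so q_1* = 27/(12.25 + 8·1.237437) = 1.219 and q_2* = 1.237437·1.219 = 1.5084.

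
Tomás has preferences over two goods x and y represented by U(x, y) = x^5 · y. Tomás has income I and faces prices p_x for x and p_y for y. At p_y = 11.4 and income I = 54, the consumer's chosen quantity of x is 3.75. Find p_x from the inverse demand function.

p_x = 12

Tangency: MRS = 5·y/x = p_x/p_y.
Rearranging, p_y·y = (1/5)·p_x·x. Substituting into the budget gives p_x·x·(1 + (1/5)) = I.
Demand: x*(p_x,p_y,I) = 5/6·I/p_x and y* = 1/6·I/p_y.
Set x* = 3.75 in the demand function and solve for p_x: p_x = 12.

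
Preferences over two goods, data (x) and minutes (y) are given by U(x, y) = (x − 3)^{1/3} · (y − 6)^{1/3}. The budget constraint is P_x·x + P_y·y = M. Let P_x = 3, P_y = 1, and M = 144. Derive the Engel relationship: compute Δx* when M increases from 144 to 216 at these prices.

Let x' = x−3, y' = y−6. MRS = y'/x' = P_x/P_y.
After buying the subsistence bundle (3, 6), a share 0.5 of the remaining income goes to x: x* = 3 + 0.5·(M − 3P_x − 6P_y)/P_x.
Discretionary income = 144 − 3·3 − 6·1 = 129; x* = 3 + 0.5·129/3 = 24.5.
At M' = 216: x* = 36.5. Change: 36.5 − 24.5 = 12.

Δx* = 12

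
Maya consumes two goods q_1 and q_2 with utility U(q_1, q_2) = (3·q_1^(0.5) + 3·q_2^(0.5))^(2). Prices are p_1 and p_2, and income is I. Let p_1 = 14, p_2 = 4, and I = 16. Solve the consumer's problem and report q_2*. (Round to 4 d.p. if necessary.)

q_2* = 3.1111

MRS = MU_q_1/MU_q_2 = (q_2/q_1)^(0.5). Set equal to p_1/p_2.
Solve for the ratio: q_2/q_1 = [p_1/p_2]^(2).
Substitute q_2 = (q_2/q_1)·q_1 into the budget: q_1* = I/(p_1 + p_2·(q_2/q_1)).
Numerically q_2/q_1 = 12.25, so q_1* = 16/(14 + 4·12.25) = 0.254 and q_2* = 12.25·0.254 = 3.1111.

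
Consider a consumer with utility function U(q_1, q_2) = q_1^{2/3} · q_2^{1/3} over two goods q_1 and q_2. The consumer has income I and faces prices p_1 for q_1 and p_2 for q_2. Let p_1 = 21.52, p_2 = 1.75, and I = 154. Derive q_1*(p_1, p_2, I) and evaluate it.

Tangency: MRS = 2·q_2/q_1 = p_1/p_2.
Rearranging, p_2·q_2 = (1/2)·p_1·q_1. Substituting into the budget gives p_1·q_1·(1 + (1/2)) = I.
Demand: q_1*(p_1,p_2,I) = 2/3·I/p_1 and q_2* = 1/3·I/p_2.
At p_1=21.52, p_2=1.75, I=154: q_1* = 2/3·154/21.52 = 4.7708.

q_1* = 4.7708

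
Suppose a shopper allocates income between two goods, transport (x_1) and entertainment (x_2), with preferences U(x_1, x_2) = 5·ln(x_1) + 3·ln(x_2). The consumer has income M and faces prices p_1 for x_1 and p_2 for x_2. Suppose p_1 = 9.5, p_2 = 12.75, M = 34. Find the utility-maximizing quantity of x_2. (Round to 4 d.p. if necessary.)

MU_x_1/MU_x_2 = (5·x_2)/(3·x_1); tangency sets this equal to p_1/p_2.
So 5·p_2·x_2 = 3·p_1·x_1; combined with the budget, a share 0.625 of income goes to x_1.
Demand: x_1*(p_1,p_2,M) = 0.625·M/p_1 and x_2* = 0.375·M/p_2.
At p_1=9.5, p_2=12.75, M=34: x_2* = 0.375·34/12.75 = 1.

x_2* = 1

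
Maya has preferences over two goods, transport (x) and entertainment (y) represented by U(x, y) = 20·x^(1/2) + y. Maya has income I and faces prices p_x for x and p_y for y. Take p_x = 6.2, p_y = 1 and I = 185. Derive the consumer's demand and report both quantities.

x* = 2.6015, y* = 168.871

Utility is quasi-linear in y; the FOC for x is 10/√x = p_x/p_y.
Thus x* = (10·p_y/p_x)² — independent of I — with the rest of income spent on y.
Plugging in: x* = (10·1/6.2)² = 2.6015, y* = 168.871.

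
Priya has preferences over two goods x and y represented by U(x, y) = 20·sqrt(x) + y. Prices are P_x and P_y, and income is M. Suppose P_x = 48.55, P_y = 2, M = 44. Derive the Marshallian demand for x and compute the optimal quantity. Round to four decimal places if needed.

x* = 0.1697

Utility is quasi-linear in y; the FOC for x is 10/√x = P_x/P_y.
Solve: √x = 10·P_y/P_x, so x*(P_x,P_y) = (10·P_y/P_x)², and y* = (M − P_x·x*)/P_y.
Plugging in: x* = (10·2/48.55)² = 0.1697.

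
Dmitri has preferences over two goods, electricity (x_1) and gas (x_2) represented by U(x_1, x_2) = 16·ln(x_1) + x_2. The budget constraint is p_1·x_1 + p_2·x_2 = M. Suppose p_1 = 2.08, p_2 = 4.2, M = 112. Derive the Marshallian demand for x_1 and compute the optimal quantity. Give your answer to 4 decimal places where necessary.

So x_1*(p_1,p_2) = 16·p_2/p_1, independent of income; and x_2* = (M − 16·p_2)/p_2.
At the given prices: x_1* = 16·4.2/2.08 = 32.3077.

x_1* = 32.3077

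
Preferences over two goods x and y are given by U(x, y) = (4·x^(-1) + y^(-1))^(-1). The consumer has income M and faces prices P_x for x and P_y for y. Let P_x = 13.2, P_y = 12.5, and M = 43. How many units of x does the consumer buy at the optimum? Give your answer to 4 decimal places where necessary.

x* = 2.1913

From the CES first-order condition, 4·(y/x)^(2) = P_x/P_y.
Solve for the ratio: y/x = [(1/4)·P_x/P_y]^(0.5).
With the ratio pinned down, the budget gives x* = M/(P_x + P_y·(y/x)) and y* = (y/x)·x*.
Numerically y/x = 0.513809, so x* = 43/(13.2 + 12.5·0.513809) = 2.1913.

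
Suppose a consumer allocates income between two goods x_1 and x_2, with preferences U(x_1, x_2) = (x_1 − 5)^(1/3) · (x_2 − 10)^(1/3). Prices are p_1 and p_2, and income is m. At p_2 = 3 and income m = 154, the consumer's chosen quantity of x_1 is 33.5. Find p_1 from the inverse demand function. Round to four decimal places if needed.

This is Cobb-Douglas in (x_1−5, x_2−10): tangency gives 1/3·p_2·(x_2−10) = 1/3·p_1·(x_1−5).
Substituting into the budget: x_1* = 5 + 0.5·(m − 5·p_1 − 10·p_2)/p_1, and x_2* = 10 + 0.5·(…)/p_2.
Set x_1* = 33.5 in the demand function and solve for p_1: p_1 = 2.

p_1 = 2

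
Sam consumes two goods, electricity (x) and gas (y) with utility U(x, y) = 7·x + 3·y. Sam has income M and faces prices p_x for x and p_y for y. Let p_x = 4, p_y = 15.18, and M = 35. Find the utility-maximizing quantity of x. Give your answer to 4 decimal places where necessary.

x* = 8.75

Linear utility — the consumer picks whichever good has higher MU/price: 7/4 = 1.75 vs 3/15.18 = 0.1976.
x gives more utility per dollar, so spend all income on x: x* = M/p_x, y* = 0.
Numerically: x* = 8.75, y* = 0.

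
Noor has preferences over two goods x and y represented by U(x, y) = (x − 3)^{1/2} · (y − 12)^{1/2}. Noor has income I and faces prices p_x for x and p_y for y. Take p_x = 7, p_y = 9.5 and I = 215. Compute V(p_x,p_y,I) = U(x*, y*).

V = 4.9051

This is Cobb-Douglas in (x−3, y−12): tangency gives 0.5·p_y·(y−12) = 0.5·p_x·(x−3).
Substituting into the budget: x* = 3 + 0.5·(I − 3·p_x − 12·p_y)/p_x, and y* = 12 + 0.5·(…)/p_y.
Discretionary income = 215 − 3·7 − 12·9.5 = 80; x* = 3 + 0.5·80/7 = 8.7143; y* = 12 + 0.5·80/9.5 = 16.2105.
Utility at the optimum: U(8.7143, 16.2105) = 4.9051.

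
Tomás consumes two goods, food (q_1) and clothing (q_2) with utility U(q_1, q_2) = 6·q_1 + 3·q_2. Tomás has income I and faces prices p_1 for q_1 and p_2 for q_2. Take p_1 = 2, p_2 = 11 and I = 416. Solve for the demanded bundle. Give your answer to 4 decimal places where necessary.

q_1* = 208, q_2* = 0

Linear utility — the consumer picks whichever good has higher MU/price: 6/2 = 3 vs 3/11 = 0.2727.
q_1 gives more utility per dollar, so spend all income on q_1: q_1* = I/p_1, q_2* = 0.
Numerically: q_1* = 208, q_2* = 0.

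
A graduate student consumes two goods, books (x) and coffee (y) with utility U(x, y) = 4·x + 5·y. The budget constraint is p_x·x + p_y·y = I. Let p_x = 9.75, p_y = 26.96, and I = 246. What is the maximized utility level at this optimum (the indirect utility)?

V = 100.9231

Perfect substitutes: compare marginal utility per dollar. 4/p_x vs 5/p_y → 0.4103 vs 0.1855.
x gives more utility per dollar, so spend all income on x: x* = I/p_x, y* = 0.
Numerically: x* = 25.2308, y* = 0.
Utility at the optimum: U(25.2308, 0) = 100.9231.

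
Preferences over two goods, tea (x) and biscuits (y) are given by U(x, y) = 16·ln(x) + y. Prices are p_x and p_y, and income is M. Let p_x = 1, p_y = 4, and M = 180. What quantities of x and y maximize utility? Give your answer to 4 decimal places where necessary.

x* = 64, y* = 29

So x*(p_x,p_y) = 16·p_y/p_x, independent of income; and y* = (M − 16·p_y)/p_y.
At the given prices: x* = 16·4/1 = 64, and y* = 29.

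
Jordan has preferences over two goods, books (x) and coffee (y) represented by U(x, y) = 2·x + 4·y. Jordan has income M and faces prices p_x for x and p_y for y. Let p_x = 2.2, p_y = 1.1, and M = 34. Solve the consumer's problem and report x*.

Perfect substitutes: compare marginal utility per dollar. 2/p_x vs 4/p_y → 0.9091 vs 3.6364.
y gives more utility per dollar, so spend all income on y: y* = M/p_y, x* = 0.
Numerically: x* = 0, y* = 30.9091.

x* = 0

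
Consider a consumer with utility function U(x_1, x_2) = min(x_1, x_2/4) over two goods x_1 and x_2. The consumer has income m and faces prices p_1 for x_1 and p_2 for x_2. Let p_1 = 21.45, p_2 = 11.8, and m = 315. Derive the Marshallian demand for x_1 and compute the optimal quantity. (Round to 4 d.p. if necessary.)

x_1* = 4.5885

With perfect complements, no substitution: consume in ratio x_1:x_2 = 1:4.
Budget: p_1·x_1 + p_2·4·x_1 = m, so (p_1 + 4·p_2)·x_1 = m.
Demand: x_1*(p_1,p_2,m) = m/(p_1 + 4·p_2), x_2* = 4·m/(p_1 + 4·p_2).
Here 21.45 + 4·11.8 = 68.65, giving x_1* = 4.5885.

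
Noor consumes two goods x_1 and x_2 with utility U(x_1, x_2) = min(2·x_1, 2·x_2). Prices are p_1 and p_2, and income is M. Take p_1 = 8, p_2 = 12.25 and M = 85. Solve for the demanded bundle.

x_1* = 4.1975, x_2* = 4.1975

With perfect complements, no substitution: consume in ratio x_1:x_2 = 2:2.
Budget: p_1·x_1 + p_2·x_1 = M, so (2·p_1 + 2·p_2)·x_1 = 2·M.
Demand: x_1*(p_1,p_2,M) = 2·M/(2·p_1 + 2·p_2), x_2* = 2·M/(2·p_1 + 2·p_2).
Here 2·8 + 2·12.25 = 40.5, giving x_1* = 4.1975 and x_2* = 4.1975.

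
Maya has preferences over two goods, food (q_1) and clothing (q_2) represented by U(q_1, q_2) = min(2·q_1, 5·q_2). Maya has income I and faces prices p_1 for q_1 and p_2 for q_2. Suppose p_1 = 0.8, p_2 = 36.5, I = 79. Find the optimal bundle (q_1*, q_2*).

q_1* = 5.1299, q_2* = 2.0519

Here 5·0.8 + 2·36.5 = 77, giving q_1* = 5.1299 and q_2* = 2.0519.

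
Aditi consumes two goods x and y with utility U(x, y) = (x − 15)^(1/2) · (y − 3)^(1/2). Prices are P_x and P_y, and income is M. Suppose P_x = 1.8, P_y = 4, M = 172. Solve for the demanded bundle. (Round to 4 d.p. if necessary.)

Let x' = x−15, y' = y−3. MRS = y'/x' = P_x/P_y.
After buying the subsistence bundle (15, 3), a share 0.5 of the remaining income goes to x: x* = 15 + 0.5·(M − 15P_x − 3P_y)/P_x.
Discretionary income = 172 − 15·1.8 − 3·4 = 133; x* = 15 + 0.5·133/1.8 = 51.9444; y* = 3 + 0.5·133/4 = 19.625.

x* = 51.9444, y* = 19.625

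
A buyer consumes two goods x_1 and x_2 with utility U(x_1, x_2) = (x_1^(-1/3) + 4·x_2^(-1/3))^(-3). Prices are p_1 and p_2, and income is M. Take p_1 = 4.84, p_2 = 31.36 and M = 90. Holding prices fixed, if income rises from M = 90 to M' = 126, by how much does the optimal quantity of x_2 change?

Numerically x_2/x_1 = 0.696461, so x_1* = 90/(4.84 + 31.36·0.696461) = 3.3732 and x_2* = 0.696461·3.3732 = 2.3493.
At M' = 126: x_2* = 3.289. Change: 3.289 − 2.3493 = 0.9397.

Δx_2* = 0.9397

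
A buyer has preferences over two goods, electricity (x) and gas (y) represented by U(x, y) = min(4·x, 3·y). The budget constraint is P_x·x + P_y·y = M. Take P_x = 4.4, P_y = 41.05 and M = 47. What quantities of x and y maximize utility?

x* = 0.7948, y* = 1.0598

Leontief preferences: the optimum is at the kink where x/3 = y/4, i.e. y = (4/3)·x.
Budget: P_x·x + P_y·(4/3)·x = M, so (3·P_x + 4·P_y)·x = 3·M.
Demand: x*(P_x,P_y,M) = 3·M/(3·P_x + 4·P_y), y* = 4·M/(3·P_x + 4·P_y).
Here 3·4.4 + 4·41.05 = 177.4, giving x* = 0.7948 and y* = 1.0598.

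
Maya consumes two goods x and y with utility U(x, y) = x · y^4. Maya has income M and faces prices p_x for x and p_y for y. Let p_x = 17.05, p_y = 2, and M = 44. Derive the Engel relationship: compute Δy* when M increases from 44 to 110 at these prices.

The MRS is (1/4)·y/x. Set MRS = p_x/p_y.
So p_y·y = 4·p_x·x; combined with the budget, a share 0.2 of income goes to x.
Demand: x*(p_x,p_y,M) = 0.2·M/p_x and y* = 0.8·M/p_y.
At p_x=17.05, p_y=2, M=44: y* = 0.8·44/2 = 17.6.
At M' = 110: y* = 44. Change: 44 − 17.6 = 26.4.

Δy* = 26.4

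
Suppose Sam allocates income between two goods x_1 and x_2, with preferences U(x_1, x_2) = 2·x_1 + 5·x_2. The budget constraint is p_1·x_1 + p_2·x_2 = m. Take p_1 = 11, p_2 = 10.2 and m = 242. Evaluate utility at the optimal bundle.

Perfect substitutes: compare marginal utility per dollar. 2/p_1 vs 5/p_2 → 0.1818 vs 0.4902.
x_2 gives more utility per dollar, so spend all income on x_2: x_2* = m/p_2, x_1* = 0.
Numerically: x_1* = 0, x_2* = 23.7255.
Utility at the optimum: U(0, 23.7255) = 118.6275.

V = 118.6275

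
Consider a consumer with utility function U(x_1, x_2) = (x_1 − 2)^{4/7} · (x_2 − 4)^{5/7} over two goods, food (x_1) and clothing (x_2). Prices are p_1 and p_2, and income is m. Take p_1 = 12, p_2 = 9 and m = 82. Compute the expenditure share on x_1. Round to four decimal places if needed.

share on x_1 = 0.4119

MRS = (4/5)·(x_2−4)/(x_1−2). Tangency with p_1/p_2 gives x_2−4 = (5/4)·(p_1/p_2)·(x_1−2).
Substituting into the budget: x_1* = 2 + 4/9·(m − 2·p_1 − 4·p_2)/p_1, and x_2* = 4 + 5/9·(…)/p_2.
Discretionary income = 82 − 2·12 − 4·9 = 22; x_1* = 2 + 4/9·22/12 = 2.8148; x_2* = 4 + 5/9·22/9 = 5.358.
Expenditure on x_1: 12·2.8148 = 33.7778; share = 0.4119.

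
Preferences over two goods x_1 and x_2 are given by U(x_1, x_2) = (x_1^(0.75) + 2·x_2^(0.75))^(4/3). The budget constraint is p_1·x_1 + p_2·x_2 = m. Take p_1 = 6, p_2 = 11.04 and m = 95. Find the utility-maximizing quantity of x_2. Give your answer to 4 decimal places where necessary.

x_2* = 6.1936

Numerically x_2/x_1 = 1.395882, so x_1* = 95/(6 + 11.04·1.395882) = 4.4371 and x_2* = 1.395882·4.4371 = 6.1936.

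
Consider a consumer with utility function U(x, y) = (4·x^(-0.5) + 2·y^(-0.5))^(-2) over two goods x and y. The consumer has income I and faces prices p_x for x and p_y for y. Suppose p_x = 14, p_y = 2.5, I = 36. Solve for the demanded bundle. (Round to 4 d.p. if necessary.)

MU_x ∝ 4·x^(-1.5), MU_y ∝ 2·y^(-1.5), so MRS = 2·(y/x)^(1.5) = p_x/p_y.
Hence y/x = ((1/2)·p_x/p_y)^(1/(1.5)), i.e. raised to the 2/3 power.
With the ratio pinned down, the budget gives x* = I/(p_x + p_y·(y/x)) and y* = (y/x)·x*.
Numerically y/x = 1.986577, so x* = 36/(14 + 2.5·1.986577) = 1.8981 and y* = 1.986577·1.8981 = 3.7707.

x* = 1.8981, y* = 3.7707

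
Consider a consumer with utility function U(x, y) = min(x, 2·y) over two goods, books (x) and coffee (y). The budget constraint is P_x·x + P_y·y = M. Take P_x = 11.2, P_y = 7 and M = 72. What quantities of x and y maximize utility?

With perfect complements, no substitution: consume in ratio x:y = 2:1.
Budget: P_x·x + P_y·(1/2)·x = M, so (2·P_x + P_y)·x = 2·M.
Demand: x*(P_x,P_y,M) = 2·M/(2·P_x + P_y), y* = M/(2·P_x + P_y).
Here 2·11.2 + 7 = 29.4, giving x* = 4.898 and y* = 2.449.

x* = 4.898, y* = 2.449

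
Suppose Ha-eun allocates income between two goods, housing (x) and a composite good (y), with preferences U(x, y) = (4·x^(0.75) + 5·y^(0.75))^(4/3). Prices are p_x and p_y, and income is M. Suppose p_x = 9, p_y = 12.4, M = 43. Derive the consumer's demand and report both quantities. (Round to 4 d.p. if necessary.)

MU_x ∝ 4·x^(-0.25), MU_y ∝ 5·y^(-0.25), so MRS = (4/5)·(y/x)^(0.25) = p_x/p_y.
Solve for the ratio: y/x = [(5/4)·p_x/p_y]^(4).
Substitute y = (y/x)·x into the budget: x* = M/(p_x + p_y·(y/x)).
Numerically y/x = 0.677522, so x* = 43/(9 + 12.4·0.677522) = 2.4711 and y* = 0.677522·2.4711 = 1.6742.

x* = 2.4711, y* = 1.6742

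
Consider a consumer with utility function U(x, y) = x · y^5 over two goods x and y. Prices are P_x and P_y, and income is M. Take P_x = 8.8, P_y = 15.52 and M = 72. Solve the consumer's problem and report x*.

MU_x/MU_y = (y)/(5·x); tangency sets this equal to P_x/P_y.
Rearranging, P_y·y = 5·P_x·x. Substituting into the budget gives P_x·x·(1 + 5) = M.
Demand: x*(P_x,P_y,M) = 1/6·M/P_x and y* = 5/6·M/P_y.
At P_x=8.8, P_y=15.52, M=72: x* = 1/6·72/8.8 = 1.3636.

x* = 1.3636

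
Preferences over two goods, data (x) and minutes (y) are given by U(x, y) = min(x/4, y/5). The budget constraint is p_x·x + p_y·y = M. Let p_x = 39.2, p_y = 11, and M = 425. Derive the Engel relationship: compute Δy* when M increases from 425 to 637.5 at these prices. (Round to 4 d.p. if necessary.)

With perfect complements, no substitution: consume in ratio x:y = 4:5.
Budget: p_x·x + p_y·(5/4)·x = M, so (4·p_x + 5·p_y)·x = 4·M.
Demand: x*(p_x,p_y,M) = 4·M/(4·p_x + 5·p_y), y* = 5·M/(4·p_x + 5·p_y).
Here 4·39.2 + 5·11 = 211.8, giving y* = 10.0331.
At M' = 637.5: y* = 15.0496. Change: 15.0496 − 10.0331 = 5.0165.

Δy* = 5.0165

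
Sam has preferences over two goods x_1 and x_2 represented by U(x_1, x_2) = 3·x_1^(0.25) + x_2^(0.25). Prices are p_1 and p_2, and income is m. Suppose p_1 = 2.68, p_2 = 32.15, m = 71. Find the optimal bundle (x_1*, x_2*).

MRS = MU_x_1/MU_x_2 = 3·(x_2/x_1)^(0.75). Set equal to p_1/p_2.
Solve for the ratio: x_2/x_1 = [(1/3)·p_1/p_2]^(4/3).
Substitute x_2 = (x_2/x_1)·x_1 into the budget: x_1* = m/(p_1 + p_2·(x_2/x_1)).
Numerically x_2/x_1 = 0.008416, so x_1* = 71/(2.68 + 32.15·0.008416) = 24.0631 and x_2* = 0.008416·24.0631 = 0.2025.

x_1* = 24.0631, x_2* = 0.2025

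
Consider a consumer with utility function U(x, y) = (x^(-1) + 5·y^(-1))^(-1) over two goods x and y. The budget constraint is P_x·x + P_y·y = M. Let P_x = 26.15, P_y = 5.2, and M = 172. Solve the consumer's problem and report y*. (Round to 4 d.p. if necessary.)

MU_x ∝ x^(-2), MU_y ∝ 5·y^(-2), so MRS = (1/5)·(y/x)^(2) = P_x/P_y.
Hence y/x = (5·P_x/P_y)^(1/(2)), i.e. raised to the 0.5 power.
With the ratio pinned down, the budget gives x* = M/(P_x + P_y·(y/x)) and y* = (y/x)·x*.
Numerically y/x = 5.014402, so x* = 172/(26.15 + 5.2·5.014402) = 3.2934 and y* = 5.014402·3.2934 = 16.5147.

y* = 16.5147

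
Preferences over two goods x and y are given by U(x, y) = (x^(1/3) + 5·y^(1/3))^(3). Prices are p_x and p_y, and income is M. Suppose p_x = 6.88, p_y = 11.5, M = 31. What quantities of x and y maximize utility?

Numerically y/x = 5.173577, so x* = 31/(6.88 + 11.5·5.173577) = 0.467 and y* = 5.173577·0.467 = 2.4162.

x* = 0.467, y* = 2.4162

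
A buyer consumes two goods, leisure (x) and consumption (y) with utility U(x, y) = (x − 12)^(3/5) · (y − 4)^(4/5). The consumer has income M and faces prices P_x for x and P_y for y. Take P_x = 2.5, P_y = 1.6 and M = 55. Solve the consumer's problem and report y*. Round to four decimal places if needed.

y* = 10.6429

This is Cobb-Douglas in (x−12, y−4): tangency gives 0.6·P_y·(y−4) = 0.8·P_x·(x−12).
After buying the subsistence bundle (12, 4), a share 3/7 of the remaining income goes to x: x* = 12 + 3/7·(M − 12P_x − 4P_y)/P_x.
Discretionary income = 55 − 12·2.5 − 4·1.6 = 18.6; y* = 4 + 4/7·18.6/1.6 = 10.6429.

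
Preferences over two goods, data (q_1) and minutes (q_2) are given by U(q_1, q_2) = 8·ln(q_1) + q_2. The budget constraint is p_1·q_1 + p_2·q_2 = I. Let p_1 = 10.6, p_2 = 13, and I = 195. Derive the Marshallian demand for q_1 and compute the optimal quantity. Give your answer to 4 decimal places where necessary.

So q_1*(p_1,p_2) = 8·p_2/p_1, independent of income; and q_2* = (I − 8·p_2)/p_2.
At the given prices: q_1* = 8·13/10.6 = 9.8113.

q_1* = 9.8113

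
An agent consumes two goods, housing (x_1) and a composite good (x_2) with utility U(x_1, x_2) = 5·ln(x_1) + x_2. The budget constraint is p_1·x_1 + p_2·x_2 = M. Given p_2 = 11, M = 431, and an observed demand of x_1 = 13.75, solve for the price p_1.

p_1 = 4

Set MRS = p_1/p_2: (5/x_1)/1 = p_1/p_2.
So x_1*(p_1,p_2) = 5·p_2/p_1, independent of income; and x_2* = (M − 5·p_2)/p_2.
Set x_1* = 13.75 in the demand function and solve for p_1: p_1 = 4.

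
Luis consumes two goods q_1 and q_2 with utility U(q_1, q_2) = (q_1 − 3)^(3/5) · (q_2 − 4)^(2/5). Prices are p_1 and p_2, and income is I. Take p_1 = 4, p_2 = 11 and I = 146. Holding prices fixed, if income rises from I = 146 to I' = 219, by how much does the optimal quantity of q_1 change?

MRS = (3/2)·(q_2−4)/(q_1−3). Tangency with p_1/p_2 gives q_2−4 = (2/3)·(p_1/p_2)·(q_1−3).
Substituting into the budget: q_1* = 3 + 0.6·(I − 3·p_1 − 4·p_2)/p_1, and q_2* = 4 + 0.4·(…)/p_2.
Discretionary income = 146 − 3·4 − 4·11 = 90; q_1* = 3 + 0.6·90/4 = 16.5.
At I' = 219: q_1* = 27.45. Change: 27.45 − 16.5 = 10.95.

Δq_1* = 10.95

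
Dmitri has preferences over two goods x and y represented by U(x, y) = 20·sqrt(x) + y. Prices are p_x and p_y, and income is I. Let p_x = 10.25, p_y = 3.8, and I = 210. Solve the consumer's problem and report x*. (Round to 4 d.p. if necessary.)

Thus x* = (10·p_y/p_x)² — independent of I — with the rest of income spent on y.
Plugging in: x* = (10·3.8/10.25)² = 13.7442.

x* = 13.7442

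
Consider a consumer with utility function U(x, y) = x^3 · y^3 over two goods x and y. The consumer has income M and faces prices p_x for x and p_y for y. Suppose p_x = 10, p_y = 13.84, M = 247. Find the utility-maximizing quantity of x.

The MRS is y/x. Set MRS = p_x/p_y.
So 3·p_y·y = 3·p_x·x; combined with the budget, a share 0.5 of income goes to x.
Demand: x*(p_x,p_y,M) = 0.5·M/p_x and y* = 0.5·M/p_y.
At p_x=10, p_y=13.84, M=247: x* = 0.5·247/10 = 12.35.

x* = 12.35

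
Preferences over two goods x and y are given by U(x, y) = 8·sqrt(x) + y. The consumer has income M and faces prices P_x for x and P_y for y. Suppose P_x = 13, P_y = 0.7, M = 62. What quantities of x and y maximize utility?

Thus x* = (4·P_y/P_x)² — independent of M — with the rest of income spent on y.
Plugging in: x* = (4·0.7/13)² = 0.0464, y* = 87.7099.

x* = 0.0464, y* = 87.7099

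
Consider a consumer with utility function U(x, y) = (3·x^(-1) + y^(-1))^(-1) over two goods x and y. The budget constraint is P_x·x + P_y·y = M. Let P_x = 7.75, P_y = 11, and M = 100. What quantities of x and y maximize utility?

MRS = MU_x/MU_y = 3·(y/x)^(2). Set equal to P_x/P_y.
Hence y/x = ((1/3)·P_x/P_y)^(1/(2)), i.e. raised to the 0.5 power.
With the ratio pinned down, the budget gives x* = M/(P_x + P_y·(y/x)) and y* = (y/x)·x*.
Numerically y/x = 0.484612, so x* = 100/(7.75 + 11·0.484612) = 7.6448 and y* = 0.484612·7.6448 = 3.7048.

x* = 7.6448, y* = 3.7048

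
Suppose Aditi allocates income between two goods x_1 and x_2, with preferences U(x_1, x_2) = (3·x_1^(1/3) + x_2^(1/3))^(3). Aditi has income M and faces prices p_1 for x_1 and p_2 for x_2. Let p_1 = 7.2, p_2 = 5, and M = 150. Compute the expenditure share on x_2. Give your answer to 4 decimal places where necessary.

share on x_2 = 0.1876

MRS = MU_x_1/MU_x_2 = 3·(x_2/x_1)^(2/3). Set equal to p_1/p_2.
Solve for the ratio: x_2/x_1 = [(1/3)·p_1/p_2]^(1.5).
Substitute x_2 = (x_2/x_1)·x_1 into the budget: x_1* = M/(p_1 + p_2·(x_2/x_1)).
Numerically x_2/x_1 = 0.332554, so x_1* = 150/(7.2 + 5·0.332554) = 16.9247 and x_2* = 0.332554·16.9247 = 5.6284.
Expenditure on x_2: 5·5.6284 = 28.1419; share = 0.1876.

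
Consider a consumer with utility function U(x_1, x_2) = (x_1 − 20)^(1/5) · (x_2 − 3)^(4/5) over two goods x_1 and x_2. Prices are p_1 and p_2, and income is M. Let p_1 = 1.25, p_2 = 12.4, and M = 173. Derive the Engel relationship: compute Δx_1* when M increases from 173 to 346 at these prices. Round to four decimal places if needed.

Δx_1* = 27.68

Let x_1' = x_1−20, x_2' = x_2−3. MRS = (1/4)·x_2'/x_1' = p_1/p_2.
After buying the subsistence bundle (20, 3), a share 0.2 of the remaining income goes to x_1: x_1* = 20 + 0.2·(M − 20p_1 − 3p_2)/p_1.
Discretionary income = 173 − 20·1.25 − 3·12.4 = 110.8; x_1* = 20 + 0.2·110.8/1.25 = 37.728.
At M' = 346: x_1* = 65.408. Change: 65.408 − 37.728 = 27.68.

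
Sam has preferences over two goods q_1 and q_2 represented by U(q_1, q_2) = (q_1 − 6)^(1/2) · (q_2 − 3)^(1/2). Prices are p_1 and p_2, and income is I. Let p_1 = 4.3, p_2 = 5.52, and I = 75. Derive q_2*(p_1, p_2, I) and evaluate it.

q_2* = 5.9565

MRS = (q_2−3)/(q_1−6). Tangency with p_1/p_2 gives q_2−3 = (p_1/p_2)·(q_1−6).
Substituting into the budget: q_1* = 6 + 0.5·(I − 6·p_1 − 3·p_2)/p_1, and q_2* = 3 + 0.5·(…)/p_2.
Discretionary income = 75 − 6·4.3 − 3·5.52 = 32.64; q_2* = 3 + 0.5·32.64/5.52 = 5.9565.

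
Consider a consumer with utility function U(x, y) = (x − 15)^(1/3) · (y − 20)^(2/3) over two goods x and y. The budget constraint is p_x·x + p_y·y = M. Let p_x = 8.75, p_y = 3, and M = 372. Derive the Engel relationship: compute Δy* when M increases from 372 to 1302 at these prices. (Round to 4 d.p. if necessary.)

This is Cobb-Douglas in (x−15, y−20): tangency gives 1/3·p_y·(y−20) = 2/3·p_x·(x−15).
After buying the subsistence bundle (15, 20), a share 1/3 of the remaining income goes to x: x* = 15 + 1/3·(M − 15p_x − 20p_y)/p_x.
Discretionary income = 372 − 15·8.75 − 20·3 = 180.75; y* = 20 + 2/3·180.75/3 = 60.1667.
At M' = 1302: y* = 266.8333. Change: 266.8333 − 60.1667 = 206.6667.

Δy* = 206.6667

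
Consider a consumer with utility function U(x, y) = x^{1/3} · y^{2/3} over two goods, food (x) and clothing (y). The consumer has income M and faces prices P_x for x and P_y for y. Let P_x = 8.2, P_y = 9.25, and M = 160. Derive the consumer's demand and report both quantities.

At P_x=8.2, P_y=9.25, M=160: x* = 1/3·160/8.2 = 6.5041, y* = 11.5315.

x* = 6.5041, y* = 11.5315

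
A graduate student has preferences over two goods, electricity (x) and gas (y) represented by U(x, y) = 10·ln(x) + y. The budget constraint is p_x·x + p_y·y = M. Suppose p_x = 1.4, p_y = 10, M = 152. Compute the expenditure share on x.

Set MRS = p_x/p_y: (10/x)/1 = p_x/p_y.
So x*(p_x,p_y) = 10·p_y/p_x, independent of income; and y* = (M − 10·p_y)/p_y.
At the given prices: x* = 10·10/1.4 = 71.4286, and y* = 5.2.
Expenditure on x: 1.4·71.4286 = 100; share = 0.6579.

share on x = 0.6579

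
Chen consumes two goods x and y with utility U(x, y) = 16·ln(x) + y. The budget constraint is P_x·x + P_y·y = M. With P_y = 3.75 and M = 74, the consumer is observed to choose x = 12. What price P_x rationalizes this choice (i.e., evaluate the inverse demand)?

MU_x = 16/x, MU_y = 1. Tangency: 16/x = P_x/P_y.
So x*(P_x,P_y) = 16·P_y/P_x, independent of income; and y* = (M − 16·P_y)/P_y.
Set x* = 12 in the demand function and solve for P_x: P_x = 5.

P_x = 5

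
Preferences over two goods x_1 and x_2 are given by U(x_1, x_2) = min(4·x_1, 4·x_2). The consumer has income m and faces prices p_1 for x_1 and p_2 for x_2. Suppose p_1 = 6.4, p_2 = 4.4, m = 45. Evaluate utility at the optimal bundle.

V = 16.6667

With perfect complements, no substitution: consume in ratio x_1:x_2 = 4:4.
Budget: p_1·x_1 + p_2·x_1 = m, so (4·p_1 + 4·p_2)·x_1 = 4·m.
Demand: x_1*(p_1,p_2,m) = 4·m/(4·p_1 + 4·p_2), x_2* = 4·m/(4·p_1 + 4·p_2).
Here 4·6.4 + 4·4.4 = 43.2, giving x_1* = 4.1667 and x_2* = 4.1667.
Utility at the optimum: U(4.1667, 4.1667) = 16.6667.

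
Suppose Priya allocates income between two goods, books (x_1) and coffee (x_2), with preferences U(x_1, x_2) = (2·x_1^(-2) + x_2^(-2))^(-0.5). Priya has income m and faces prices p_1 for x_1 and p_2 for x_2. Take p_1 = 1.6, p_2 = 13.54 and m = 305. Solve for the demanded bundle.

x_1* = 44.3725, x_2* = 17.2824

From the CES first-order condition, 2·(x_2/x_1)^(3) = p_1/p_2.
Solve for the ratio: x_2/x_1 = [(1/2)·p_1/p_2]^(1/3).
Substitute x_2 = (x_2/x_1)·x_1 into the budget: x_1* = m/(p_1 + p_2·(x_2/x_1)).
Numerically x_2/x_1 = 0.389485, so x_1* = 305/(1.6 + 13.54·0.389485) = 44.3725 and x_2* = 0.389485·44.3725 = 17.2824.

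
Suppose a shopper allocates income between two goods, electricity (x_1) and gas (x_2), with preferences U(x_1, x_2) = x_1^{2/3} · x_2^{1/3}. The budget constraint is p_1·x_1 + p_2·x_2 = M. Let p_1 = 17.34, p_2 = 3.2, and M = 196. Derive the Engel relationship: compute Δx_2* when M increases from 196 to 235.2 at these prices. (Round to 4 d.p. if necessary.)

Δx_2* = 4.0833

MU_x_1/MU_x_2 = (2/3·x_2)/(1/3·x_1); tangency sets this equal to p_1/p_2.
So 2/3·p_2·x_2 = 1/3·p_1·x_1; combined with the budget, a share 2/3 of income goes to x_1.
Demand: x_1*(p_1,p_2,M) = 2/3·M/p_1 and x_2* = 1/3·M/p_2.
At p_1=17.34, p_2=3.2, M=196: x_2* = 1/3·196/3.2 = 20.4167.
At M' = 235.2: x_2* = 24.5. Change: 24.5 − 20.4167 = 4.0833.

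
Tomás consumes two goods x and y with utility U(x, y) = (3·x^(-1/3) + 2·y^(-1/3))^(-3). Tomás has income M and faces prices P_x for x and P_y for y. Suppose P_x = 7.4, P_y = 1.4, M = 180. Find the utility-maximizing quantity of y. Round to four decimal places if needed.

y* = 42.0835

Substitute y = (y/x)·x into the budget: x* = M/(P_x + P_y·(y/x)).
Numerically y/x = 2.571931, so x* = 180/(7.4 + 1.4·2.571931) = 16.3626 and y* = 2.571931·16.3626 = 42.0835.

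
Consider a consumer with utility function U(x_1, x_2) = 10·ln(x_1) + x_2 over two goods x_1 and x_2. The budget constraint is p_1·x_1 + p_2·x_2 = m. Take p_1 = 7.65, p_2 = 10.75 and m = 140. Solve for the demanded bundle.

x_1* = 14.0523, x_2* = 3.0233

Set MRS = p_1/p_2: (10/x_1)/1 = p_1/p_2.
So x_1*(p_1,p_2) = 10·p_2/p_1, independent of income; and x_2* = (m − 10·p_2)/p_2.
At the given prices: x_1* = 10·10.75/7.65 = 14.0523, and x_2* = 3.0233.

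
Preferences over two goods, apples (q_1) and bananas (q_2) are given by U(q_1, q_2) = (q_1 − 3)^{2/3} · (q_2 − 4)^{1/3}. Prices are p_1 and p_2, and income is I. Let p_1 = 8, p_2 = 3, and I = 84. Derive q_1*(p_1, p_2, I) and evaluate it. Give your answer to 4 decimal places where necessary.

Discretionary income = 84 − 3·8 − 4·3 = 48; q_1* = 3 + 2/3·48/8 = 7.

q_1* = 7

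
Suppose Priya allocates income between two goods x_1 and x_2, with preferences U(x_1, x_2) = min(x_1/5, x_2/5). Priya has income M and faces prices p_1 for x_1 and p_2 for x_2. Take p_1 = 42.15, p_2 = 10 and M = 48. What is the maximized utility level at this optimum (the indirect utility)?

Leontief preferences: the optimum is at the kink where x_1/5 = x_2/5, i.e. x_2 = x_1.
Budget: p_1·x_1 + p_2·x_1 = M, so (5·p_1 + 5·p_2)·x_1 = 5·M.
Demand: x_1*(p_1,p_2,M) = 5·M/(5·p_1 + 5·p_2), x_2* = 5·M/(5·p_1 + 5·p_2).
Here 5·42.15 + 5·10 = 260.75, giving x_1* = 0.9204 and x_2* = 0.9204.
Utility at the optimum: U(0.9204, 0.9204) = 0.1841.

V = 0.1841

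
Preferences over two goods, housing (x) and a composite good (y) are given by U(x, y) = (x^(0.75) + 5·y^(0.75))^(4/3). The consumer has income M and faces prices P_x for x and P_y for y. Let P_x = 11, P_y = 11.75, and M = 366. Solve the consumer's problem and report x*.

x* = 0.0648

From the CES first-order condition, (1/5)·(y/x)^(0.25) = P_x/P_y.
Solve for the ratio: y/x = [5·P_x/P_y]^(4).
With the ratio pinned down, the budget gives x* = M/(P_x + P_y·(y/x)) and y* = (y/x)·x*.
Numerically y/x = 480.064168, so x* = 366/(11 + 11.75·480.064168) = 0.0648.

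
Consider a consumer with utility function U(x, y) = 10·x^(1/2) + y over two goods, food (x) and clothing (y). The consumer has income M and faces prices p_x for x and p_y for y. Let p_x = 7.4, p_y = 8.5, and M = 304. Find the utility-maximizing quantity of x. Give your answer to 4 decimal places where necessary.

x* = 32.9848

Set MRS = p_x/p_y: 5·x^(−1/2) = p_x/p_y.
Thus x* = (5·p_y/p_x)² — independent of M — with the rest of income spent on y.
Plugging in: x* = (5·8.5/7.4)² = 32.9848.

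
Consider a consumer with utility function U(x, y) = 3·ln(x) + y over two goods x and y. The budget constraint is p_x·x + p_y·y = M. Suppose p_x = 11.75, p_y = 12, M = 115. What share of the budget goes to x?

share on x = 0.313

MU_x = 3/x, MU_y = 1. Tangency: 3/x = p_x/p_y.
So x*(p_x,p_y) = 3·p_y/p_x, independent of income; and y* = (M − 3·p_y)/p_y.
At the given prices: x* = 3·12/11.75 = 3.0638, and y* = 6.5833.
Expenditure on x: 11.75·3.0638 = 36; share = 0.313.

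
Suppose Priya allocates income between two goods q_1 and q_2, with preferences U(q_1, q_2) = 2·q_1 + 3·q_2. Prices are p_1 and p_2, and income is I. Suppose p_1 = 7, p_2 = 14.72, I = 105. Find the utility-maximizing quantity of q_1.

q_1* = 15

Perfect substitutes: compare marginal utility per dollar. 2/p_1 vs 3/p_2 → 0.2857 vs 0.2038.
q_1 gives more utility per dollar, so spend all income on q_1: q_1* = I/p_1, q_2* = 0.
Numerically: q_1* = 15, q_2* = 0.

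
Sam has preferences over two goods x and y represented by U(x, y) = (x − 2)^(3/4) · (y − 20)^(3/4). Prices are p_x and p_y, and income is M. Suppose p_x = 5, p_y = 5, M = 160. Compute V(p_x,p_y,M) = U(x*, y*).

V = 11.1803

MRS = (y−20)/(x−2). Tangency with p_x/p_y gives y−20 = (p_x/p_y)·(x−2).
After buying the subsistence bundle (2, 20), a share 0.5 of the remaining income goes to x: x* = 2 + 0.5·(M − 2p_x − 20p_y)/p_x.
Discretionary income = 160 − 2·5 − 20·5 = 50; x* = 2 + 0.5·50/5 = 7; y* = 20 + 0.5·50/5 = 25.
Utility at the optimum: U(7, 25) = 11.1803.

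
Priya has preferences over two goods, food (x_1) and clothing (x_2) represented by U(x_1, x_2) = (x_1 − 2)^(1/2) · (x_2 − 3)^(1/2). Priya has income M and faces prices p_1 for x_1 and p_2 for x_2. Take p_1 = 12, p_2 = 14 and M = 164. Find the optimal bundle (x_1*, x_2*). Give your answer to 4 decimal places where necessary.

x_1* = 6.0833, x_2* = 6.5

Let x_1' = x_1−2, x_2' = x_2−3. MRS = x_2'/x_1' = p_1/p_2.
After buying the subsistence bundle (2, 3), a share 0.5 of the remaining income goes to x_1: x_1* = 2 + 0.5·(M − 2p_1 − 3p_2)/p_1.
Discretionary income = 164 − 2·12 − 3·14 = 98; x_1* = 2 + 0.5·98/12 = 6.0833; x_2* = 3 + 0.5·98/14 = 6.5.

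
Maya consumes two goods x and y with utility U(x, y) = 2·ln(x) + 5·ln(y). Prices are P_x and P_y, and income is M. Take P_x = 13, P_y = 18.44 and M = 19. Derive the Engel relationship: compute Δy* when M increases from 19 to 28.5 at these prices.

Demand: x*(P_x,P_y,M) = 2/7·M/P_x and y* = 5/7·M/P_y.
At P_x=13, P_y=18.44, M=19: y* = 5/7·19/18.44 = 0.736.
At M' = 28.5: y* = 1.104. Change: 1.104 − 0.736 = 0.368.

Δy* = 0.368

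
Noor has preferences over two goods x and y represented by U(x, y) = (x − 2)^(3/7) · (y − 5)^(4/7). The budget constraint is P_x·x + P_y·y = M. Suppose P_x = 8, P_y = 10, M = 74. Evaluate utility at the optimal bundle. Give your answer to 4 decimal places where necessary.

V = 0.4447

MRS = (3/4)·(y−5)/(x−2). Tangency with P_x/P_y gives y−5 = (4/3)·(P_x/P_y)·(x−2).
Substituting into the budget: x* = 2 + 3/7·(M − 2·P_x − 5·P_y)/P_x, and y* = 5 + 4/7·(…)/P_y.
Discretionary income = 74 − 2·8 − 5·10 = 8; x* = 2 + 3/7·8/8 = 2.4286; y* = 5 + 4/7·8/10 = 5.4571.
Utility at the optimum: U(2.4286, 5.4571) = 0.4447.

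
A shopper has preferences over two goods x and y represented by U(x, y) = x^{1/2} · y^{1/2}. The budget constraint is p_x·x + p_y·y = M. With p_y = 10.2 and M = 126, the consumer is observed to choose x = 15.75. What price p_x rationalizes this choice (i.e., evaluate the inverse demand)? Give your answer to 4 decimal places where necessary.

p_x = 4

The MRS is y/x. Set MRS = p_x/p_y.
So 0.5·p_y·y = 0.5·p_x·x; combined with the budget, a share 0.5 of income goes to x.
Demand: x*(p_x,p_y,M) = 0.5·M/p_x and y* = 0.5·M/p_y.
Set x* = 15.75 in the demand function and solve for p_x: p_x = 4.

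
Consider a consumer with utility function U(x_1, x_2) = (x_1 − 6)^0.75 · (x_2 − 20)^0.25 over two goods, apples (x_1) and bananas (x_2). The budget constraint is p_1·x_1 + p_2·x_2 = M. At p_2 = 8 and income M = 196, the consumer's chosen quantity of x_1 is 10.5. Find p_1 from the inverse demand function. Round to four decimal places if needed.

Let x_1' = x_1−6, x_2' = x_2−20. MRS = 3·x_2'/x_1' = p_1/p_2.
Substituting into the budget: x_1* = 6 + 0.75·(M − 6·p_1 − 20·p_2)/p_1, and x_2* = 20 + 0.25·(…)/p_2.
Set x_1* = 10.5 in the demand function and solve for p_1: p_1 = 3.

p_1 = 3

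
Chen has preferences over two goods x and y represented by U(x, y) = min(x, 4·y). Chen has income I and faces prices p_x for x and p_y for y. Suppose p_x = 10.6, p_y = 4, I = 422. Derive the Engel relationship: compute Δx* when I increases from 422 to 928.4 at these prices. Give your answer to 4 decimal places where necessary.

Δx* = 43.6552

With perfect complements, no substitution: consume in ratio x:y = 4:1.
Budget: p_x·x + p_y·(1/4)·x = I, so (4·p_x + p_y)·x = 4·I.
Demand: x*(p_x,p_y,I) = 4·I/(4·p_x + p_y), y* = I/(4·p_x + p_y).
Here 4·10.6 + 4 = 46.4, giving x* = 36.3793.
At I' = 928.4: x* = 80.0345. Change: 80.0345 − 36.3793 = 43.6552.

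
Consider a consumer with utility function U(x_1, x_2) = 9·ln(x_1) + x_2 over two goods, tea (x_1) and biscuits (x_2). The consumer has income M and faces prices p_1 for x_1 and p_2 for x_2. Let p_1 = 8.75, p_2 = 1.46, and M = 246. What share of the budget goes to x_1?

share on x_1 = 0.0534

So x_1*(p_1,p_2) = 9·p_2/p_1, independent of income; and x_2* = (M − 9·p_2)/p_2.
At the given prices: x_1* = 9·1.46/8.75 = 1.5017, and x_2* = 159.4932.
Expenditure on x_1: 8.75·1.5017 = 13.14; share = 0.0534.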